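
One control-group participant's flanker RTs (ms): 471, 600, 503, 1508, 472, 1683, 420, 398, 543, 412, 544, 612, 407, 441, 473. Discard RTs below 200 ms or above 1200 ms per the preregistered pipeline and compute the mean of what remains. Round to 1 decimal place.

484.3 ms

Excluded: 1508, 1683
Retained (n=13): Σ = 6296
Mean = 6296/13 = 484.3077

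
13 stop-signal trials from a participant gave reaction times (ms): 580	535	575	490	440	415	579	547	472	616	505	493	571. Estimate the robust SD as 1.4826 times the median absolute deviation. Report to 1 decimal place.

65.2 ms

Sorted: 415, 440, 472, 490, 493, 505, 535, 547, 571, 575, 579, 580, 616 → median = 535
|x − 535| sorted: 0, 12, 30, 36, 40, 42, 44, 45, 45, 63, 81, 95, 120 → MAD = 44
Robust SD ≈ 1.4826 × 44 = 65.234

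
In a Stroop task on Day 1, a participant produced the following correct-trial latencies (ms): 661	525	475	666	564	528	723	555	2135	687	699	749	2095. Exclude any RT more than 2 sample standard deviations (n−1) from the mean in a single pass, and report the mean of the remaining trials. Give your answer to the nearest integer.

621 ms

n = 13, ΣRT = 11062, M = 850.923
Σ(x−M)² = 3865270.92; s = √(3865270.92/12) = 567.544
Cutoffs: 850.923 ± 2·567.544 → [-284.2, 1986.0]
Outside: 2095, 2135 → excluded.
Retained (n=11): Σ = 6832, mean = 6832/11 = 621.091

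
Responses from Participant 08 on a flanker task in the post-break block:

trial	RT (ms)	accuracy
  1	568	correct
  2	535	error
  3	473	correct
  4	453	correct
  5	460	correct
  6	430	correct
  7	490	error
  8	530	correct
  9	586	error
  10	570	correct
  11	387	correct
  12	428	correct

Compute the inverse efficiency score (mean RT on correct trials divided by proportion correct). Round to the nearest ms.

637 ms

Correct trials (n=9): 568, 473, 453, 460, 430, 530, 570, 387, 428
Mean correct RT = 4299/9 = 477.6667 ms
Proportion correct = 9/12
IES = 477.6667 / (9/12) = 636.889 ms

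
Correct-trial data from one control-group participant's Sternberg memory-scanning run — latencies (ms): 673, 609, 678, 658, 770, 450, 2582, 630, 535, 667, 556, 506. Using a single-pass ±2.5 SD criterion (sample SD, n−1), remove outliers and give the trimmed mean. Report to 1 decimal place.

612.0 ms

n = 12, ΣRT = 9314, M = 776.167
Σ(x−M)² = 3642551.67; s = √(3642551.67/11) = 575.449
Cutoffs: 776.167 ± 2.5·575.449 → [-662.5, 2214.8]
Outside: 2582 → excluded.
Retained (n=11): Σ = 6732, mean = 6732/11 = 612.000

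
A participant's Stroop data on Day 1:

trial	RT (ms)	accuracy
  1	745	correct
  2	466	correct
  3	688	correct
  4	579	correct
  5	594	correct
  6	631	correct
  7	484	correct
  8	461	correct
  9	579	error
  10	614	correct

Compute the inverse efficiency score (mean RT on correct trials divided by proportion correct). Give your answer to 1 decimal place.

Correct trials (n=9): 745, 466, 688, 579, 594, 631, 484, 461, 614
Mean correct RT = 5262/9 = 584.6667 ms
Proportion correct = 9/10
IES = 584.6667 / (9/10) = 649.630 ms

649.6 ms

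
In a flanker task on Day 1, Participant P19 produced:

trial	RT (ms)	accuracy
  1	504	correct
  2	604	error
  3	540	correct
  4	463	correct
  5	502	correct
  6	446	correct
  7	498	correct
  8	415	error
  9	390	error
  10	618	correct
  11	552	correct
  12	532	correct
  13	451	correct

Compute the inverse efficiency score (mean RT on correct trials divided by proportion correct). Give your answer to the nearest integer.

Correct trials (n=10): 504, 540, 463, 502, 446, 498, 618, 552, 532, 451
Mean correct RT = 5106/10 = 510.6000 ms
Proportion correct = 10/13
IES = 510.6000 / (10/13) = 663.780 ms

664 ms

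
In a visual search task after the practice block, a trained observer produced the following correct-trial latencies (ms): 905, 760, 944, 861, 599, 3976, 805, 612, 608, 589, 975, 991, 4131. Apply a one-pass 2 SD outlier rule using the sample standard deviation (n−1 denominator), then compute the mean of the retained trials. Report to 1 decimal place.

n = 13, ΣRT = 16756, M = 1288.923
Σ(x−M)² = 18336284.92; s = √(18336284.92/12) = 1236.133
Cutoffs: 1288.923 ± 2·1236.133 → [-1183.3, 3761.2]
Outside: 3976, 4131 → excluded.
Retained (n=11): Σ = 8649, mean = 8649/11 = 786.273

786.3 ms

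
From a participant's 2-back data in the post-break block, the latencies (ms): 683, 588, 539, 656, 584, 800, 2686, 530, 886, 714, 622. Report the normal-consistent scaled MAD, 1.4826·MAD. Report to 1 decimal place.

106.7 ms

Sorted: 530, 539, 584, 588, 622, 656, 683, 714, 800, 886, 2686 → median = 656
|x − 656| sorted: 0, 27, 34, 58, 68, 72, 117, 126, 144, 230, 2030 → MAD = 72
Robust SD ≈ 1.4826 × 72 = 106.747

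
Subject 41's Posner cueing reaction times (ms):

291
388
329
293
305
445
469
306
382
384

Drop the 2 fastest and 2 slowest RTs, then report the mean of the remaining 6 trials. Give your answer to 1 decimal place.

Sorted: 291, 293, 305, 306, 329, 382, 384, 388, 445, 469
Drop lowest 2 (291, 293) and highest 2 (445, 469)
Remaining (n=6): Σ = 2094, mean = 2094/6 = 349.000

349.0 ms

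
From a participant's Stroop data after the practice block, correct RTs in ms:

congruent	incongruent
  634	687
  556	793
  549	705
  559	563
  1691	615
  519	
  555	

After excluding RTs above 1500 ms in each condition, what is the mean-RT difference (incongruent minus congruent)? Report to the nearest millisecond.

111 ms

congruent: exclude 1691
M(congruent) = 3372/6 = 562.000
M(incongruent) = 3363/5 = 672.600
Difference = 672.600 − 562.000 = 110.600 ms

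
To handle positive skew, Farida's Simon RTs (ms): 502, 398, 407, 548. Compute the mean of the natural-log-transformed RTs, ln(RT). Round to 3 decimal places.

ln(RT): 6.2186, 5.9865, 6.0088, 6.3063
Σ ln(RT) = 24.5201
Mean = 24.5201/4 = 6.13004

6.130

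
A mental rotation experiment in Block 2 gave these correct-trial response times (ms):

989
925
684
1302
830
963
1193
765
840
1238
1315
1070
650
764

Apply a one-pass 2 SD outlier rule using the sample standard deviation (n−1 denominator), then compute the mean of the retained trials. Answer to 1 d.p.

n = 14, ΣRT = 13528, M = 966.286
Σ(x−M)² = 668200.86; s = √(668200.86/13) = 226.716
Cutoffs: 966.286 ± 2·226.716 → [512.9, 1419.7]
No RTs fall outside the cutoffs; all 14 retained. Mean = 13528/14 = 966.286

966.3 ms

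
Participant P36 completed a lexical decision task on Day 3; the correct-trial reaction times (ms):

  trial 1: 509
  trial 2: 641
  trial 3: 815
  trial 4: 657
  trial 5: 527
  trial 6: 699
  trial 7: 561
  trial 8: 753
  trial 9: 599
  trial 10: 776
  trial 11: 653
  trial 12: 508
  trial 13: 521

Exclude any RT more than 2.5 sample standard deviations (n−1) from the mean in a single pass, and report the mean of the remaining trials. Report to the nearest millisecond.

n = 13, ΣRT = 8219, M = 632.231
Σ(x−M)² = 134482.31; s = √(134482.31/12) = 105.862
Cutoffs: 632.231 ± 2.5·105.862 → [367.6, 896.9]
No RTs fall outside the cutoffs; all 13 retained. Mean = 8219/13 = 632.231

632 ms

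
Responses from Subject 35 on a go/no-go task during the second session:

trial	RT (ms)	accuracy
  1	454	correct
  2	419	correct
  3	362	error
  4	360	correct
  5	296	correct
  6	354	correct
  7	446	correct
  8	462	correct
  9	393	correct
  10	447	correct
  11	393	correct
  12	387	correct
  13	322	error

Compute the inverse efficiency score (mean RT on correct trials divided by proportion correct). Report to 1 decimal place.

Correct trials (n=11): 454, 419, 360, 296, 354, 446, 462, 393, 447, 393, 387
Mean correct RT = 4411/11 = 401.0000 ms
Proportion correct = 11/13
IES = 401.0000 / (11/13) = 473.909 ms

473.9 ms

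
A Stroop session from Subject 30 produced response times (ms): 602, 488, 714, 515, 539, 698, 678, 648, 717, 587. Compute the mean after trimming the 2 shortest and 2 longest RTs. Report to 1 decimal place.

625.3 ms

Sorted: 488, 515, 539, 587, 602, 648, 678, 698, 714, 717
Drop lowest 2 (488, 515) and highest 2 (714, 717)
Remaining (n=6): Σ = 3752, mean = 3752/6 = 625.333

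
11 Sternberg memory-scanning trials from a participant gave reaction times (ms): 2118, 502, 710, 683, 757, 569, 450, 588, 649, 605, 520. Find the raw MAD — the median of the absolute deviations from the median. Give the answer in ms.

Sorted: 450, 502, 520, 569, 588, 605, 649, 683, 710, 757, 2118 → median = 605
|x − 605|: 1513, 103, 105, 78, 152, 36, 155, 17, 44, 0, 85
Sorted deviations: 0, 17, 36, 44, 78, 85, 103, 105, 152, 155, 1513 → MAD = 85

85 ms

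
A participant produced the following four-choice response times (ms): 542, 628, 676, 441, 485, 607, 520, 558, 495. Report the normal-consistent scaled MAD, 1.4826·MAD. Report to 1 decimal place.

Sorted: 441, 485, 495, 520, 542, 558, 607, 628, 676 → median = 542
|x − 542| sorted: 0, 16, 22, 47, 57, 65, 86, 101, 134 → MAD = 57
Robust SD ≈ 1.4826 × 57 = 84.508

84.5 ms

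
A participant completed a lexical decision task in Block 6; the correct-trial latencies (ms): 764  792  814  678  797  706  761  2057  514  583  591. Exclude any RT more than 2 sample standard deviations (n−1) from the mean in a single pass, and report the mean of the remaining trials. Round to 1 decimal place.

n = 11, ΣRT = 9057, M = 823.364
Σ(x−M)² = 1773416.55; s = √(1773416.55/10) = 421.120
Cutoffs: 823.364 ± 2·421.120 → [-18.9, 1665.6]
Outside: 2057 → excluded.
Retained (n=10): Σ = 7000, mean = 7000/10 = 700.000

700.0 ms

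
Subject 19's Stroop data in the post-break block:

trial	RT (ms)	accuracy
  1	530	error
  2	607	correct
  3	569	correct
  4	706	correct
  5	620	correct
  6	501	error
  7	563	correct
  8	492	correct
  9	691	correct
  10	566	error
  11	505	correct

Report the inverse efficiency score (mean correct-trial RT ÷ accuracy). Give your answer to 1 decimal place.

Correct trials (n=8): 607, 569, 706, 620, 563, 492, 691, 505
Mean correct RT = 4753/8 = 594.1250 ms
Proportion correct = 8/11
IES = 594.1250 / (8/11) = 816.922 ms

816.9 ms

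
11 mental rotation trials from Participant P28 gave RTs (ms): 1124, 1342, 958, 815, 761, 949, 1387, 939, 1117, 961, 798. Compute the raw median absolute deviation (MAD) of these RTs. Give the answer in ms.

159 ms

Sorted: 761, 798, 815, 939, 949, 958, 961, 1117, 1124, 1342, 1387 → median = 958
|x − 958|: 166, 384, 0, 143, 197, 9, 429, 19, 159, 3, 160
Sorted deviations: 0, 3, 9, 19, 143, 159, 160, 166, 197, 384, 429 → MAD = 159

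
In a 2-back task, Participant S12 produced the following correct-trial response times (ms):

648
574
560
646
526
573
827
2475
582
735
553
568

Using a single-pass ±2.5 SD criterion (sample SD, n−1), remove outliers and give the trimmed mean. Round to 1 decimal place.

n = 12, ΣRT = 9267, M = 772.250
Σ(x−M)² = 3245796.25; s = √(3245796.25/11) = 543.206
Cutoffs: 772.250 ± 2.5·543.206 → [-585.8, 2130.3]
Outside: 2475 → excluded.
Retained (n=11): Σ = 6792, mean = 6792/11 = 617.455

617.5 ms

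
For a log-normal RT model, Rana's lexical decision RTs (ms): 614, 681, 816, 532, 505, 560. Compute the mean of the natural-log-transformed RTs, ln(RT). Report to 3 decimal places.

6.413

ln(RT): 6.4200, 6.5236, 6.7044, 6.2766, 6.2246, 6.3279
Σ ln(RT) = 38.4771
Mean = 38.4771/6 = 6.41285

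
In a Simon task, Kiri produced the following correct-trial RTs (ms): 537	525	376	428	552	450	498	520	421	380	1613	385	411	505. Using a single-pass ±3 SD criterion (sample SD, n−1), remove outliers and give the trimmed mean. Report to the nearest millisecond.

n = 14, ΣRT = 7601, M = 542.929
Σ(x−M)² = 1282942.93; s = √(1282942.93/13) = 314.146
Cutoffs: 542.929 ± 3·314.146 → [-399.5, 1485.4]
Outside: 1613 → excluded.
Retained (n=13): Σ = 5988, mean = 5988/13 = 460.615

461 ms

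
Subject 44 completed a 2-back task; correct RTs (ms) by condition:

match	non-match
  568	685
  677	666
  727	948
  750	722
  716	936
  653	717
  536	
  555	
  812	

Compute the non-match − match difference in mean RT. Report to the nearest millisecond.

M(match) = 5994/9 = 666.000
M(non-match) = 4674/6 = 779.000
Difference = 779.000 − 666.000 = 113.000 ms

113 ms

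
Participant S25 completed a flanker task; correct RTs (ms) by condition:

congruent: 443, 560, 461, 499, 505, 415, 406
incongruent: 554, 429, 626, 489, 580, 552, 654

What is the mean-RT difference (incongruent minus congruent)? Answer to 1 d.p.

M(congruent) = 3289/7 = 469.857
M(incongruent) = 3884/7 = 554.857
Difference = 554.857 − 469.857 = 85.000 ms

85.0 ms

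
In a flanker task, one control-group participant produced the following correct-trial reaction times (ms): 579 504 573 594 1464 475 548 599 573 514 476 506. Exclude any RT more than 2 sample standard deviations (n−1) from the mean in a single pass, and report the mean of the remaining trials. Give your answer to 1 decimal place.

540.1 ms

n = 12, ΣRT = 7405, M = 617.083
Σ(x−M)² = 804082.92; s = √(804082.92/11) = 270.367
Cutoffs: 617.083 ± 2·270.367 → [76.3, 1157.8]
Outside: 1464 → excluded.
Retained (n=11): Σ = 5941, mean = 5941/11 = 540.091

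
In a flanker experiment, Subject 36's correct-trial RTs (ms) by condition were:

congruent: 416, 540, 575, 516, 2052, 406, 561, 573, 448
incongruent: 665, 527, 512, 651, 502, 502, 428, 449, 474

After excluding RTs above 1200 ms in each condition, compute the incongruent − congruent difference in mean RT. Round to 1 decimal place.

congruent: exclude 2052
M(congruent) = 4035/8 = 504.375
M(incongruent) = 4710/9 = 523.333
Difference = 523.333 − 504.375 = 18.958 ms

19.0 ms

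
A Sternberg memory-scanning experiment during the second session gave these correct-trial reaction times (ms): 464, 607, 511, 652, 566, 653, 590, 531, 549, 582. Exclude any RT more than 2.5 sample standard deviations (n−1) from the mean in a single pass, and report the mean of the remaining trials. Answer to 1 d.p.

570.5 ms

n = 10, ΣRT = 5705, M = 570.500
Σ(x−M)² = 32218.50; s = √(32218.50/9) = 59.832
Cutoffs: 570.500 ± 2.5·59.832 → [420.9, 720.1]
No RTs fall outside the cutoffs; all 10 retained. Mean = 5705/10 = 570.500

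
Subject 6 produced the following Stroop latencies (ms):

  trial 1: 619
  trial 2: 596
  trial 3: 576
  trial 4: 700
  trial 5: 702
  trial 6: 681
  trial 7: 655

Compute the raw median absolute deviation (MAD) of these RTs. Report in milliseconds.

Sorted: 576, 596, 619, 655, 681, 700, 702 → median = 655
|x − 655|: 36, 59, 79, 45, 47, 26, 0
Sorted deviations: 0, 26, 36, 45, 47, 59, 79 → MAD = 45

45 ms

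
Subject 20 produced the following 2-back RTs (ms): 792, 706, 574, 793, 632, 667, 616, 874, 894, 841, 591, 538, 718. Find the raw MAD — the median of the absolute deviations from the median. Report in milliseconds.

90 ms

Sorted: 538, 574, 591, 616, 632, 667, 706, 718, 792, 793, 841, 874, 894 → median = 706
|x − 706|: 86, 0, 132, 87, 74, 39, 90, 168, 188, 135, 115, 168, 12
Sorted deviations: 0, 12, 39, 74, 86, 87, 90, 115, 132, 135, 168, 168, 188 → MAD = 90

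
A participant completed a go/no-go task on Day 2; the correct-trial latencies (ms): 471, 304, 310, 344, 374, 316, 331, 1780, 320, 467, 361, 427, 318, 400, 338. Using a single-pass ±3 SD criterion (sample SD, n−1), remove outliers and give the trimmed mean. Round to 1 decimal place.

362.9 ms

n = 15, ΣRT = 6861, M = 457.400
Σ(x−M)² = 1916671.60; s = √(1916671.60/14) = 370.007
Cutoffs: 457.400 ± 3·370.007 → [-652.6, 1567.4]
Outside: 1780 → excluded.
Retained (n=14): Σ = 5081, mean = 5081/14 = 362.929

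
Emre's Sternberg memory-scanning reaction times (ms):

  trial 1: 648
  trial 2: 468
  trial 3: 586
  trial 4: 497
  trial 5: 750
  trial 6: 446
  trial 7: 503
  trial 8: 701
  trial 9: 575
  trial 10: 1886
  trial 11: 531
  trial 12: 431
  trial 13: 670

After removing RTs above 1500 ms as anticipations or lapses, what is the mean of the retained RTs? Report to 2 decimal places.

Excluded: 1886
Retained (n=12): Σ = 6806
Mean = 6806/12 = 567.1667

567.17 ms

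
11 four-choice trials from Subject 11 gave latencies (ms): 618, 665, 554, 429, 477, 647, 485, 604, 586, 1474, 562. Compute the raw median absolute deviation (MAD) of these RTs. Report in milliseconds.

61 ms

Sorted: 429, 477, 485, 554, 562, 586, 604, 618, 647, 665, 1474 → median = 586
|x − 586|: 32, 79, 32, 157, 109, 61, 101, 18, 0, 888, 24
Sorted deviations: 0, 18, 24, 32, 32, 61, 79, 101, 109, 157, 888 → MAD = 61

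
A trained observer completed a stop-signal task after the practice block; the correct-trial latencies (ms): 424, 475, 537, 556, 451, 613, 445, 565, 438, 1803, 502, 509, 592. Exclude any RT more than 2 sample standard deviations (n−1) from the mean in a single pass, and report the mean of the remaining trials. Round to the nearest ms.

509 ms

n = 13, ΣRT = 7910, M = 608.462
Σ(x−M)² = 1590597.23; s = √(1590597.23/12) = 364.074
Cutoffs: 608.462 ± 2·364.074 → [-119.7, 1336.6]
Outside: 1803 → excluded.
Retained (n=12): Σ = 6107, mean = 6107/12 = 508.917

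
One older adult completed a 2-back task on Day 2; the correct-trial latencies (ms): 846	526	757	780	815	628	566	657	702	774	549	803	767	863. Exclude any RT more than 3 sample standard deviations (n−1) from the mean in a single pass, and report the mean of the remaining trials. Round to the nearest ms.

n = 14, ΣRT = 10033, M = 716.643
Σ(x−M)² = 165525.21; s = √(165525.21/13) = 112.839
Cutoffs: 716.643 ± 3·112.839 → [378.1, 1055.2]
No RTs fall outside the cutoffs; all 14 retained. Mean = 10033/14 = 716.643

717 ms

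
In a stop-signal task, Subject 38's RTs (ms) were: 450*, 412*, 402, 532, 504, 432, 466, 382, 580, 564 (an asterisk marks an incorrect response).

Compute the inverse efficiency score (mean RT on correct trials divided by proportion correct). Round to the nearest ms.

603 ms

Correct trials (n=8): 402, 532, 504, 432, 466, 382, 580, 564
Mean correct RT = 3862/8 = 482.7500 ms
Proportion correct = 8/10
IES = 482.7500 / (8/10) = 603.438 ms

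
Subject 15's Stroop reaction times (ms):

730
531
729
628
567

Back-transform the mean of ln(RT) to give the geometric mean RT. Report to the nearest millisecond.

632 ms

ln(RT): 6.5930, 6.2748, 6.5917, 6.4425, 6.3404
Mean ln(RT) = 32.2424/5 = 6.44848
Geometric mean = exp(6.44848) = 631.74 ms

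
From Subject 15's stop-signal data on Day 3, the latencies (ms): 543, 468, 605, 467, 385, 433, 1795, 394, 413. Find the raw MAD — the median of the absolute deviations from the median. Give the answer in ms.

Sorted: 385, 394, 413, 433, 467, 468, 543, 605, 1795 → median = 467
|x − 467|: 76, 1, 138, 0, 82, 34, 1328, 73, 54
Sorted deviations: 0, 1, 34, 54, 73, 76, 82, 138, 1328 → MAD = 73

73 ms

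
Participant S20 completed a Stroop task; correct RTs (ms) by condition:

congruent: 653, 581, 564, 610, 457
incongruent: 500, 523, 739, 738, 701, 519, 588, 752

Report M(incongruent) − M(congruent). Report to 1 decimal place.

59.5 ms

M(congruent) = 2865/5 = 573.000
M(incongruent) = 5060/8 = 632.500
Difference = 632.500 − 573.000 = 59.500 ms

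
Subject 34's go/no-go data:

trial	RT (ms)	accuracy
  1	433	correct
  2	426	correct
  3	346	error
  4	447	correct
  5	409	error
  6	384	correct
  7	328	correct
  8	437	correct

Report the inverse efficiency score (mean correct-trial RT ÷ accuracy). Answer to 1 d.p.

Correct trials (n=6): 433, 426, 447, 384, 328, 437
Mean correct RT = 2455/6 = 409.1667 ms
Proportion correct = 6/8
IES = 409.1667 / (6/8) = 545.556 ms

545.6 ms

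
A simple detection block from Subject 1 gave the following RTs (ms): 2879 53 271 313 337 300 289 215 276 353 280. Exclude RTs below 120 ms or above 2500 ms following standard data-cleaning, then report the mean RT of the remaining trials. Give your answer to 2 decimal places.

292.67 ms

Excluded: 53, 2879
Retained (n=9): Σ = 2634
Mean = 2634/9 = 292.6667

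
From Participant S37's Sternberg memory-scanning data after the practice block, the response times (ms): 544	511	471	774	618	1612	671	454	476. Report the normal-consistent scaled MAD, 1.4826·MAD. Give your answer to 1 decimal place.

Sorted: 454, 471, 476, 511, 544, 618, 671, 774, 1612 → median = 544
|x − 544| sorted: 0, 33, 68, 73, 74, 90, 127, 230, 1068 → MAD = 74
Robust SD ≈ 1.4826 × 74 = 109.712

109.7 ms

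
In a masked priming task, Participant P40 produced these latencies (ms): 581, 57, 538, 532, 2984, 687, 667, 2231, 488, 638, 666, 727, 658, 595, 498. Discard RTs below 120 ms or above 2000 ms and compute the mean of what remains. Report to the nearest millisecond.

606 ms

Excluded: 57, 2231, 2984
Retained (n=12): Σ = 7275
Mean = 7275/12 = 606.2500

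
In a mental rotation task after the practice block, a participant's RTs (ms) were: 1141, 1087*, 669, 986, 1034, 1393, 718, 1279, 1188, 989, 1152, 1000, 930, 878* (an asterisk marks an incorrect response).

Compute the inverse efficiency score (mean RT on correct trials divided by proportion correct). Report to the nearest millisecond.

Correct trials (n=12): 1141, 669, 986, 1034, 1393, 718, 1279, 1188, 989, 1152, 1000, 930
Mean correct RT = 12479/12 = 1039.9167 ms
Proportion correct = 12/14
IES = 1039.9167 / (12/14) = 1213.236 ms

1213 ms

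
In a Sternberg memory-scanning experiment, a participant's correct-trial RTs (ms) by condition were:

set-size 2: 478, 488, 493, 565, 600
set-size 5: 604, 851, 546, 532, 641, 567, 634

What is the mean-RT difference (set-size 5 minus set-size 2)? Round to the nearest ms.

100 ms

M(set-size 2) = 2624/5 = 524.800
M(set-size 5) = 4375/7 = 625.000
Difference = 625.000 − 524.800 = 100.200 ms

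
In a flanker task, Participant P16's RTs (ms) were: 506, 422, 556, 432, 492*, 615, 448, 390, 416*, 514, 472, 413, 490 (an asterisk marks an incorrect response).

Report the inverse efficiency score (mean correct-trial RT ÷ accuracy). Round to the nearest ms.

Correct trials (n=11): 506, 422, 556, 432, 615, 448, 390, 514, 472, 413, 490
Mean correct RT = 5258/11 = 478.0000 ms
Proportion correct = 11/13
IES = 478.0000 / (11/13) = 564.909 ms

565 ms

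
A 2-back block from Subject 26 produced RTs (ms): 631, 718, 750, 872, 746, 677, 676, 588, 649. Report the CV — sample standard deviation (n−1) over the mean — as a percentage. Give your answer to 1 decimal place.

n = 9, Σ = 6307, M = 700.7778
Σ(x−M)² = 55529.556; s = √(55529.556/8) = 83.3138
CV = 83.3138 / 700.7778 = 0.11889 = 11.889%

11.9%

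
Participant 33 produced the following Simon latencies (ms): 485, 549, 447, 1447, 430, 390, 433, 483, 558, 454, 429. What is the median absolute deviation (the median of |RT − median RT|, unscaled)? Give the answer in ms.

29 ms

Sorted: 390, 429, 430, 433, 447, 454, 483, 485, 549, 558, 1447 → median = 454
|x − 454|: 31, 95, 7, 993, 24, 64, 21, 29, 104, 0, 25
Sorted deviations: 0, 7, 21, 24, 25, 29, 31, 64, 95, 104, 993 → MAD = 29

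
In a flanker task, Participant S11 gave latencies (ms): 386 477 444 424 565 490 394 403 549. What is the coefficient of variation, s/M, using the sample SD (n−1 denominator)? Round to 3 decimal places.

0.144

n = 9, Σ = 4132, M = 459.1111
Σ(x−M)² = 34760.889; s = √(34760.889/8) = 65.9175
CV = 65.9175 / 459.1111 = 0.14358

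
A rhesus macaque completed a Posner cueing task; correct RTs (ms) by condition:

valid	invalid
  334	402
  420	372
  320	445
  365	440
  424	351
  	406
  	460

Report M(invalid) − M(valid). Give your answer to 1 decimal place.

M(valid) = 1863/5 = 372.600
M(invalid) = 2876/7 = 410.857
Difference = 410.857 − 372.600 = 38.257 ms

38.3 ms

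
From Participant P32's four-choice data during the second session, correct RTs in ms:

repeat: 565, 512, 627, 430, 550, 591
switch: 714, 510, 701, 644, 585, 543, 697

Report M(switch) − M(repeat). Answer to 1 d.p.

81.9 ms

M(repeat) = 3275/6 = 545.833
M(switch) = 4394/7 = 627.714
Difference = 627.714 − 545.833 = 81.881 ms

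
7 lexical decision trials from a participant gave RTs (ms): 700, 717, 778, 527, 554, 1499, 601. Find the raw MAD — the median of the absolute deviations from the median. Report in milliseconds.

99 ms

Sorted: 527, 554, 601, 700, 717, 778, 1499 → median = 700
|x − 700|: 0, 17, 78, 173, 146, 799, 99
Sorted deviations: 0, 17, 78, 99, 146, 173, 799 → MAD = 99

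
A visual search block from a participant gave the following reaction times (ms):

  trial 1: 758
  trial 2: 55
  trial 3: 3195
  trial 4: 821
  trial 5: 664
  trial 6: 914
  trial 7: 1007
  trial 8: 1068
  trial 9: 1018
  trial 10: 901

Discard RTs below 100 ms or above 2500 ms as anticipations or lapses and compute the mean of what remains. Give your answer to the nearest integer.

894 ms

Excluded: 55, 3195
Retained (n=8): Σ = 7151
Mean = 7151/8 = 893.8750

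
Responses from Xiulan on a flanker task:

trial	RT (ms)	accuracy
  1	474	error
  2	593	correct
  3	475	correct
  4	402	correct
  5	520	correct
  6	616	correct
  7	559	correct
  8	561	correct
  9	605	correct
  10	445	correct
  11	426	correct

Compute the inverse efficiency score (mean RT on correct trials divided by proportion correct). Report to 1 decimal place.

572.2 ms

Correct trials (n=10): 593, 475, 402, 520, 616, 559, 561, 605, 445, 426
Mean correct RT = 5202/10 = 520.2000 ms
Proportion correct = 10/11
IES = 520.2000 / (10/11) = 572.220 ms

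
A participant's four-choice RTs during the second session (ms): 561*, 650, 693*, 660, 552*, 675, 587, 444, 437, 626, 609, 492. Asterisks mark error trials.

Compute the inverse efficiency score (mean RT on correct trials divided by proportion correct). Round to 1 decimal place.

767.4 ms

Correct trials (n=9): 650, 660, 675, 587, 444, 437, 626, 609, 492
Mean correct RT = 5180/9 = 575.5556 ms
Proportion correct = 9/12
IES = 575.5556 / (9/12) = 767.407 ms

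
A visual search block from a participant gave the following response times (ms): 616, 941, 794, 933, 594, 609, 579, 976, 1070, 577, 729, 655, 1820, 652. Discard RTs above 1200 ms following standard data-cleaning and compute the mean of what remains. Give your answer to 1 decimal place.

748.1 ms

Excluded: 1820
Retained (n=13): Σ = 9725
Mean = 9725/13 = 748.0769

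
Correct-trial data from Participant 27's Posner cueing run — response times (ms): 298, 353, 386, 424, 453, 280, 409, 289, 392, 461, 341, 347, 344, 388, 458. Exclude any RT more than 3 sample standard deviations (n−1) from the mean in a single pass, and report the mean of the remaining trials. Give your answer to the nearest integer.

n = 15, ΣRT = 5623, M = 374.867
Σ(x−M)² = 50239.73; s = √(50239.73/14) = 59.905
Cutoffs: 374.867 ± 3·59.905 → [195.2, 554.6]
No RTs fall outside the cutoffs; all 15 retained. Mean = 5623/15 = 374.867

375 ms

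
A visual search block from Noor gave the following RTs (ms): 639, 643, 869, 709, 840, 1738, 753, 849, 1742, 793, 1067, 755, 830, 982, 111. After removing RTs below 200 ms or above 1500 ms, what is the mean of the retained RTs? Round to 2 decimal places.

Excluded: 111, 1738, 1742
Retained (n=12): Σ = 9729
Mean = 9729/12 = 810.7500

810.75 ms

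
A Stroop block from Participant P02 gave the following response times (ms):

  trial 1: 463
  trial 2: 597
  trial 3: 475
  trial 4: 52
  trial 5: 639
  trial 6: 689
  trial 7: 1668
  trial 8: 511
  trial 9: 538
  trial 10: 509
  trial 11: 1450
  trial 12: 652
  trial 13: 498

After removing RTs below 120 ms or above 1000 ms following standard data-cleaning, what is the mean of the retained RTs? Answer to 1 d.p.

Excluded: 52, 1450, 1668
Retained (n=10): Σ = 5571
Mean = 5571/10 = 557.1000

557.1 ms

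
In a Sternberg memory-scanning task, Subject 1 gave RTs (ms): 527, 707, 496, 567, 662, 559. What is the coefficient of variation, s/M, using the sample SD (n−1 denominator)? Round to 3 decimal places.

n = 6, Σ = 3518, M = 586.3333
Σ(x−M)² = 33087.333; s = √(33087.333/5) = 81.3478
CV = 81.3478 / 586.3333 = 0.13874

0.139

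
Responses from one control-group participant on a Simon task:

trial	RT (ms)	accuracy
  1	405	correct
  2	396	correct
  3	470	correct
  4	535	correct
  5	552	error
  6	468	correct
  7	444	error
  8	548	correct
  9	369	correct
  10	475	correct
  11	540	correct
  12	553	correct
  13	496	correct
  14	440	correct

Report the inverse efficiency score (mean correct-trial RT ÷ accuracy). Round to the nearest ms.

554 ms

Correct trials (n=12): 405, 396, 470, 535, 468, 548, 369, 475, 540, 553, 496, 440
Mean correct RT = 5695/12 = 474.5833 ms
Proportion correct = 12/14
IES = 474.5833 / (12/14) = 553.681 ms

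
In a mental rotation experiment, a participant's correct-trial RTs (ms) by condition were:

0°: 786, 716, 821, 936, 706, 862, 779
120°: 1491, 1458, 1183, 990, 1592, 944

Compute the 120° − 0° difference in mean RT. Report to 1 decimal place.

M(0°) = 5606/7 = 800.857
M(120°) = 7658/6 = 1276.333
Difference = 1276.333 − 800.857 = 475.476 ms

475.5 ms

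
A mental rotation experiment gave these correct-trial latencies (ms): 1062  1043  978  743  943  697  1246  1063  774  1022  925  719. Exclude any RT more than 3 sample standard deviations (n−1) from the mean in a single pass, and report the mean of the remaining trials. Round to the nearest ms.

935 ms

n = 12, ΣRT = 11215, M = 934.583
Σ(x−M)² = 316562.92; s = √(316562.92/11) = 169.642
Cutoffs: 934.583 ± 3·169.642 → [425.7, 1443.5]
No RTs fall outside the cutoffs; all 12 retained. Mean = 11215/12 = 934.583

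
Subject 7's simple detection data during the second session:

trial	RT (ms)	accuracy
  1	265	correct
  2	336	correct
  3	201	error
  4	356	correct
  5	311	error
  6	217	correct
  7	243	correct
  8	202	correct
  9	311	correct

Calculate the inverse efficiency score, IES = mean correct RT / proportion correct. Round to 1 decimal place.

354.5 ms

Correct trials (n=7): 265, 336, 356, 217, 243, 202, 311
Mean correct RT = 1930/7 = 275.7143 ms
Proportion correct = 7/9
IES = 275.7143 / (7/9) = 354.490 ms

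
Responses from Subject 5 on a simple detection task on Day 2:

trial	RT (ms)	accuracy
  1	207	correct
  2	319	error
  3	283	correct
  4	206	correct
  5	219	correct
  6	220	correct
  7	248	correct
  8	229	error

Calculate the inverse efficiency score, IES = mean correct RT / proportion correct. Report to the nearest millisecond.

307 ms

Correct trials (n=6): 207, 283, 206, 219, 220, 248
Mean correct RT = 1383/6 = 230.5000 ms
Proportion correct = 6/8
IES = 230.5000 / (6/8) = 307.333 ms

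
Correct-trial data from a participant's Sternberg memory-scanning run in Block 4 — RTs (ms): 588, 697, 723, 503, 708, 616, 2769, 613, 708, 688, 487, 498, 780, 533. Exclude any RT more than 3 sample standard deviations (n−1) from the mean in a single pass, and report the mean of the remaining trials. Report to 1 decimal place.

626.3 ms

n = 14, ΣRT = 10911, M = 779.357
Σ(x−M)² = 4379845.21; s = √(4379845.21/13) = 580.440
Cutoffs: 779.357 ± 3·580.440 → [-962.0, 2520.7]
Outside: 2769 → excluded.
Retained (n=13): Σ = 8142, mean = 8142/13 = 626.308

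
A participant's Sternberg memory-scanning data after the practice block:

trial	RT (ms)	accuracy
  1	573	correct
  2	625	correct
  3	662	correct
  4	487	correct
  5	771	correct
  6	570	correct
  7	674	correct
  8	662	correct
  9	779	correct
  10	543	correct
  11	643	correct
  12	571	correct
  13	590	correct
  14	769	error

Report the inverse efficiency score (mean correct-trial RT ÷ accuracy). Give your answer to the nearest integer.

Correct trials (n=13): 573, 625, 662, 487, 771, 570, 674, 662, 779, 543, 643, 571, 590
Mean correct RT = 8150/13 = 626.9231 ms
Proportion correct = 13/14
IES = 626.9231 / (13/14) = 675.148 ms

675 ms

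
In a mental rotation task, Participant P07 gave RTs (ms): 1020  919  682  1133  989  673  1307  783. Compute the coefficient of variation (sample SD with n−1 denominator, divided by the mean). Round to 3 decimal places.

n = 8, Σ = 7506, M = 938.2500
Σ(x−M)² = 343657.500; s = √(343657.500/7) = 221.5715
CV = 221.5715 / 938.2500 = 0.23615

0.236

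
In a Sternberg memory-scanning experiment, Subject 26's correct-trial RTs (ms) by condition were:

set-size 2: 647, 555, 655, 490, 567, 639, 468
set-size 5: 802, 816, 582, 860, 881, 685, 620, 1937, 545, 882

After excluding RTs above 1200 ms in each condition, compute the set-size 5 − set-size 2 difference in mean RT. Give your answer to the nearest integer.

set-size 5: exclude 1937
M(set-size 2) = 4021/7 = 574.429
M(set-size 5) = 6673/9 = 741.444
Difference = 741.444 − 574.429 = 167.016 ms

167 ms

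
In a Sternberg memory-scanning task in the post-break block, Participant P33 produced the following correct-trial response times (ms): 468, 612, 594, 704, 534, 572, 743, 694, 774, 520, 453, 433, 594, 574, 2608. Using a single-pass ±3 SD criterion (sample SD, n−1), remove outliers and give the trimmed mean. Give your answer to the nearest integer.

591 ms

n = 15, ΣRT = 10877, M = 725.133
Σ(x−M)² = 3946919.73; s = √(3946919.73/14) = 530.964
Cutoffs: 725.133 ± 3·530.964 → [-867.8, 2318.0]
Outside: 2608 → excluded.
Retained (n=14): Σ = 8269, mean = 8269/14 = 590.643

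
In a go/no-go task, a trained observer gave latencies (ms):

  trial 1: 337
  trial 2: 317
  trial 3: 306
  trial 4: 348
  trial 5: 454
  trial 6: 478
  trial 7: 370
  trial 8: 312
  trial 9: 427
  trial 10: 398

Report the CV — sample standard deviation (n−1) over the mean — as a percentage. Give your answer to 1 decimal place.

16.5%

n = 10, Σ = 3747, M = 374.7000
Σ(x−M)² = 34374.100; s = √(34374.100/9) = 61.8008
CV = 61.8008 / 374.7000 = 0.16493 = 16.493%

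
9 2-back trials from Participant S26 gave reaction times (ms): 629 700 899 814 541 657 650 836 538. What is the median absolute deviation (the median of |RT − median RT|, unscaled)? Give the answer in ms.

Sorted: 538, 541, 629, 650, 657, 700, 814, 836, 899 → median = 657
|x − 657|: 28, 43, 242, 157, 116, 0, 7, 179, 119
Sorted deviations: 0, 7, 28, 43, 116, 119, 157, 179, 242 → MAD = 116

116 ms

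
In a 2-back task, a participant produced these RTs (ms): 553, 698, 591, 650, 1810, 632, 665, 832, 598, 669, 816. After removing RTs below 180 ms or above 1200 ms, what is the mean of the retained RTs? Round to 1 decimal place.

Excluded: 1810
Retained (n=10): Σ = 6704
Mean = 6704/10 = 670.4000

670.4 ms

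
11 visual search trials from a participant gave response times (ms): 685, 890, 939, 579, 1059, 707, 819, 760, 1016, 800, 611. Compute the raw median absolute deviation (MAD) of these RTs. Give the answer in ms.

Sorted: 579, 611, 685, 707, 760, 800, 819, 890, 939, 1016, 1059 → median = 800
|x − 800|: 115, 90, 139, 221, 259, 93, 19, 40, 216, 0, 189
Sorted deviations: 0, 19, 40, 90, 93, 115, 139, 189, 216, 221, 259 → MAD = 115

115 ms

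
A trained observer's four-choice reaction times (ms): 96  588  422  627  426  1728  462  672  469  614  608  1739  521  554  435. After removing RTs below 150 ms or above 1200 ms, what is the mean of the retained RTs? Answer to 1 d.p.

Excluded: 96, 1728, 1739
Retained (n=12): Σ = 6398
Mean = 6398/12 = 533.1667

533.2 ms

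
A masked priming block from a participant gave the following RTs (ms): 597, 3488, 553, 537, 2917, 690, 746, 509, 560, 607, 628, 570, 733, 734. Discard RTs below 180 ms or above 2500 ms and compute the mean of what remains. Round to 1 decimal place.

622.0 ms

Excluded: 2917, 3488
Retained (n=12): Σ = 7464
Mean = 7464/12 = 622.0000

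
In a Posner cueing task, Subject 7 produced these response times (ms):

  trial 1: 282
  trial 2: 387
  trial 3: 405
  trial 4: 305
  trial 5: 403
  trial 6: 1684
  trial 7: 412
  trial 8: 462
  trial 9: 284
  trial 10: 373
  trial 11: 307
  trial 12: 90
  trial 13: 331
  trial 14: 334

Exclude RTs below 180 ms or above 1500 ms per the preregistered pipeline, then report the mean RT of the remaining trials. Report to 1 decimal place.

Excluded: 90, 1684
Retained (n=12): Σ = 4285
Mean = 4285/12 = 357.0833

357.1 ms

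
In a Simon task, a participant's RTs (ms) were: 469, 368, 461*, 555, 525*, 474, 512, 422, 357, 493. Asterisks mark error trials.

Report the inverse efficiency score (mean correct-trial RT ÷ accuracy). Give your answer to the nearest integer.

570 ms

Correct trials (n=8): 469, 368, 555, 474, 512, 422, 357, 493
Mean correct RT = 3650/8 = 456.2500 ms
Proportion correct = 8/10
IES = 456.2500 / (8/10) = 570.312 ms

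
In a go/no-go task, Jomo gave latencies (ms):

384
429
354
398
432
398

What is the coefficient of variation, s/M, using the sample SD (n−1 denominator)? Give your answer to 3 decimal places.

0.073

n = 6, Σ = 2395, M = 399.1667
Σ(x−M)² = 4240.833; s = √(4240.833/5) = 29.1233
CV = 29.1233 / 399.1667 = 0.07296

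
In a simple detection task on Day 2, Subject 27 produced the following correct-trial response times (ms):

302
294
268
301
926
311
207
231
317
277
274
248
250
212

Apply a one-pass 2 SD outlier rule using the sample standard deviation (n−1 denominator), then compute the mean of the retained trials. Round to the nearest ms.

n = 14, ΣRT = 4418, M = 315.571
Σ(x−M)² = 417519.43; s = √(417519.43/13) = 179.212
Cutoffs: 315.571 ± 2·179.212 → [-42.9, 674.0]
Outside: 926 → excluded.
Retained (n=13): Σ = 3492, mean = 3492/13 = 268.615

269 ms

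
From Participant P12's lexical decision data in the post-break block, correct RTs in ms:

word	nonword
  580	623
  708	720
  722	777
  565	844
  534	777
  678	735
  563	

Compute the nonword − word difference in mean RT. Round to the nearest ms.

125 ms

M(word) = 4350/7 = 621.429
M(nonword) = 4476/6 = 746.000
Difference = 746.000 − 621.429 = 124.571 ms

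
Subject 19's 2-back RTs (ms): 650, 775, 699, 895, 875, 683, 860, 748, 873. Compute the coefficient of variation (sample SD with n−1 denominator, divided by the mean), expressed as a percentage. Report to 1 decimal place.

n = 9, Σ = 7058, M = 784.2222
Σ(x−M)² = 71057.556; s = √(71057.556/8) = 94.2454
CV = 94.2454 / 784.2222 = 0.12018 = 12.018%

12.0%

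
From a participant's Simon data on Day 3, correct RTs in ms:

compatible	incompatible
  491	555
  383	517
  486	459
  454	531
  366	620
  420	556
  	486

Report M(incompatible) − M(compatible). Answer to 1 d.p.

98.7 ms

M(compatible) = 2600/6 = 433.333
M(incompatible) = 3724/7 = 532.000
Difference = 532.000 − 433.333 = 98.667 ms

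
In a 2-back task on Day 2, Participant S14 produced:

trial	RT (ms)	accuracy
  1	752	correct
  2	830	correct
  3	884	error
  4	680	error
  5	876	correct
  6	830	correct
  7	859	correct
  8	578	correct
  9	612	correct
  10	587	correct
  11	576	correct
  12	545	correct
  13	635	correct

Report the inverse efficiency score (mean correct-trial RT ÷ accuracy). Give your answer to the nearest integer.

825 ms

Correct trials (n=11): 752, 830, 876, 830, 859, 578, 612, 587, 576, 545, 635
Mean correct RT = 7680/11 = 698.1818 ms
Proportion correct = 11/13
IES = 698.1818 / (11/13) = 825.124 ms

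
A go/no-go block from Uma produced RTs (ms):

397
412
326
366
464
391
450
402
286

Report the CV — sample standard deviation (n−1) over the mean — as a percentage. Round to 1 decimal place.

14.5%

n = 9, Σ = 3494, M = 388.2222
Σ(x−M)² = 25213.556; s = √(25213.556/8) = 56.1400
CV = 56.1400 / 388.2222 = 0.14461 = 14.461%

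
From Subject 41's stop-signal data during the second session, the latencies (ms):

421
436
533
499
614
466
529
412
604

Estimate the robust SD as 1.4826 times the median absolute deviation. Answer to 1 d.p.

93.4 ms

Sorted: 412, 421, 436, 466, 499, 529, 533, 604, 614 → median = 499
|x − 499| sorted: 0, 30, 33, 34, 63, 78, 87, 105, 115 → MAD = 63
Robust SD ≈ 1.4826 × 63 = 93.404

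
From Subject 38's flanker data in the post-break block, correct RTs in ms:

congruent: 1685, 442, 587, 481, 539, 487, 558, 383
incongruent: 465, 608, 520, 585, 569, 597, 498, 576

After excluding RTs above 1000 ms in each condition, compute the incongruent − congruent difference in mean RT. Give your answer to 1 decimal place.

congruent: exclude 1685
M(congruent) = 3477/7 = 496.714
M(incongruent) = 4418/8 = 552.250
Difference = 552.250 − 496.714 = 55.536 ms

55.5 ms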